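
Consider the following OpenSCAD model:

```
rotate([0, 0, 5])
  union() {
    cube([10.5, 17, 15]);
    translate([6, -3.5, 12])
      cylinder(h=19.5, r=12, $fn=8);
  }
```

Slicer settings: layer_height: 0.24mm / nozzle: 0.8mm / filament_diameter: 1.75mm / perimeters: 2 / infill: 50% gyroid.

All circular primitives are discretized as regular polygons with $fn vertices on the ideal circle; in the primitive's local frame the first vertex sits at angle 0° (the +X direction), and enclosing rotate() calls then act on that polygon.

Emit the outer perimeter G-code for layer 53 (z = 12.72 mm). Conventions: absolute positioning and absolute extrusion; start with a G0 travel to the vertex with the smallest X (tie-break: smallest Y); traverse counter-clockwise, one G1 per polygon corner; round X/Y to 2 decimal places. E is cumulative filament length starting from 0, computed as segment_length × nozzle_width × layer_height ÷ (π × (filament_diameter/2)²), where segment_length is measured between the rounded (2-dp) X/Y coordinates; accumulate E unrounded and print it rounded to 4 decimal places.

G0 X-5.67 Y-4.01 Z12.72
G1 X-1.43 Y-12.16 E0.7333
G1 X7.33 Y-14.92 E1.4665
G1 X15.47 Y-10.68 E2.1991
G1 X18.24 Y-1.92 E2.9325
G1 X14.00 Y6.23 E3.6659
G1 X9.88 Y7.53 E4.0107
G1 X8.98 Y17.85 E4.8376
G1 X-1.48 Y16.94 E5.6757
G1 X-0.52 Y5.99 E6.5532
G1 X-2.91 Y4.75 E6.7681
G1 X-5.67 Y-4.01 E7.5012

At z = 12.72 mm: the cube is present — its section is the full 10.5×17 rectangle; the r=12 cylinder at (6, -3.5) contributes a regular 8-gon of circumradius 12; Combining (union): the regions partially overlap (shared area 77.60 mm²), so overlapping operands fuse into one piece — 1 connected region; (rotated 5° about Z; rotation is an isometry so areas/perimeters/island counts are preserved). The outline is a single polygon with 11 vertices. Extrusion per mm of travel: 0.8 × 0.24 / (π × 0.875²) = 0.079824. Accumulating E over each segment gives final E = 7.5012.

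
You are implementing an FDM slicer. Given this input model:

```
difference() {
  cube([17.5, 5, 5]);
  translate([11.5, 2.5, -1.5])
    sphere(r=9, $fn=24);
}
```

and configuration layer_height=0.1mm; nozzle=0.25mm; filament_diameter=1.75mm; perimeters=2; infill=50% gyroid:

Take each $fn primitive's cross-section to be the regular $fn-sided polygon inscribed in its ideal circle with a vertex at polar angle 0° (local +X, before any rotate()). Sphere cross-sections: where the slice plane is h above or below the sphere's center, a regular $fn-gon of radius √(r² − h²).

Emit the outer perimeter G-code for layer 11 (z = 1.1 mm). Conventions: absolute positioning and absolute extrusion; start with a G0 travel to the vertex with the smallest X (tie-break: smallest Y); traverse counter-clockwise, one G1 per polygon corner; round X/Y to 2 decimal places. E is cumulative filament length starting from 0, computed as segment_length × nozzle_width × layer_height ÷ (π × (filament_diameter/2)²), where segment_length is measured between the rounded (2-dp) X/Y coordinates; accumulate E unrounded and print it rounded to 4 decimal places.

At z = 1.1 mm: the cube is present — its section is the full 17.5×5 rectangle; the r=9 sphere at (11.5, 2.5) contributes a regular 24-gon of circumradius √(9²−2.6²) = 8.616; Taking the first minus the rest: starting from the 17.5×5 cube, the r=9 sphere at (11.5, 2.5) partially overlaps it — only the 72.24 mm² overlap (of its 230.58 mm²) is removed, clipping the outline — 1 connected region. The outline is a single polygon with 7 vertices. Extrusion per mm of travel: 0.25 × 0.1 / (π × 0.875²) = 0.010394. Accumulating E over each segment gives final E = 0.1732.

G0 X0.00 Y0.00 Z1.10
G1 X3.29 Y0.00 E0.0342
G1 X3.18 Y0.27 E0.0372
G1 X2.88 Y2.50 E0.0606
G1 X3.18 Y4.73 E0.0840
G1 X3.29 Y5.00 E0.0870
G1 X0.00 Y5.00 E0.1212
G1 X0.00 Y0.00 E0.1732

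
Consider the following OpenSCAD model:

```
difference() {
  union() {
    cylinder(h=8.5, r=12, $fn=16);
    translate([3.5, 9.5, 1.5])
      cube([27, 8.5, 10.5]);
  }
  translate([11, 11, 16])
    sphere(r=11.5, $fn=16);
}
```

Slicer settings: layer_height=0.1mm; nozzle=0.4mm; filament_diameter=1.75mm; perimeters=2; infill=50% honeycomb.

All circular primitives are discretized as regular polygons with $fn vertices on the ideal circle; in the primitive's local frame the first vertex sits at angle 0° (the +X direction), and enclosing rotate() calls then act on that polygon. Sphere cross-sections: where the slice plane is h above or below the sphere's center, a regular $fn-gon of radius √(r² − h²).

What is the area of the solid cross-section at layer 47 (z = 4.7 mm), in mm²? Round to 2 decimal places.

653.90 mm²

At z = 4.7 mm: the r=12 cylinder contributes a regular 16-gon of circumradius 12 (area = (16/2)·12.000²·sin(360°/16) = 440.85 mm²); the cube at (3.5, 9.5) is present — its section is the full 27×8.5 rectangle (area 229.50 mm²); Merging all regions: the regions partially overlap — summed areas 670.35 mm² minus the doubly-counted overlap 3.74 mm² gives 666.62 mm² — area = 666.62 mm²; the r=11.5 sphere at (11, 11) slices to a regular 16-gon of circumradius 2.135 (√(r²−h²) with h=11.3 from center) (area = (16/2)·2.135²·sin(360°/16) = 13.96 mm²); After the difference (first − rest): starting from the result so far (666.62 mm²), the r=11.5 sphere at (11, 11) partially overlaps it — only the 12.72 mm² overlap (of its 13.96 mm²) is removed, clipping the outline — area = 653.90 mm². Overall, the cross-section is a single solid region. Net area = 653.90 mm².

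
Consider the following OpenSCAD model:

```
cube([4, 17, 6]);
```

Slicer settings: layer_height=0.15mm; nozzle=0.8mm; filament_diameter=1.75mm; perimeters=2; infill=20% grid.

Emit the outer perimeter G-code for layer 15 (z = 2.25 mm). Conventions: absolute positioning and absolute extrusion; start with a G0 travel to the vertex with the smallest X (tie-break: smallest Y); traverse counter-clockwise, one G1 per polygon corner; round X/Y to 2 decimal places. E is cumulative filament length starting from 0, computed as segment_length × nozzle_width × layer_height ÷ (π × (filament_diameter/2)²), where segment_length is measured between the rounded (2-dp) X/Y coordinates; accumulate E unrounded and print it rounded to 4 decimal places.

At z = 2.25 mm: the cube is present — its section is the full 4×17 rectangle. The outline is a single polygon with 4 vertices. Extrusion per mm of travel: 0.8 × 0.15 / (π × 0.875²) = 0.049890. Accumulating E over each segment gives final E = 2.0954.

G0 X0.00 Y0.00 Z2.25
G1 X4.00 Y0.00 E0.1996
G1 X4.00 Y17.00 E1.0477
G1 X0.00 Y17.00 E1.2473
G1 X0.00 Y0.00 E2.0954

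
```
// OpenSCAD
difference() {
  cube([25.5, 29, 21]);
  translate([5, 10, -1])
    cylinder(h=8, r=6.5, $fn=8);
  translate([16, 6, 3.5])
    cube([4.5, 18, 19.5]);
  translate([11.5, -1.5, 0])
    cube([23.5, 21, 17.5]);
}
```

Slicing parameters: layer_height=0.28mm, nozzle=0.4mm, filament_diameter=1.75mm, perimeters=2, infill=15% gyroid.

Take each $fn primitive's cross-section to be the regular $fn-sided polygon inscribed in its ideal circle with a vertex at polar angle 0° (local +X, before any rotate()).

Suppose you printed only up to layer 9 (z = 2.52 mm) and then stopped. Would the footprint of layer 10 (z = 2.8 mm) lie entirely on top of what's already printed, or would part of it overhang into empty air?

Compare the two slices. At z = 2.52: the cube is present — its section is the full 25.5×29 rectangle (area 739.50 mm²); the r=6.5 cylinder at (5, 10) contributes a regular 8-gon of circumradius 6.5 (area = (8/2)·6.500²·sin(360°/8) = 119.50 mm²); the cube at (16, 6) is not intersected at this z (z outside [3.5, 23]); the 23.5×21 cube at (11.5, -1.5) contributes its full rectangle (area 493.50 mm²); Taking the first minus the rest: starting from the 25.5×29 cube (739.50 mm²), the r=6.5 cylinder at (5, 10) partially overlaps it — only the 114.07 mm² overlap (of its 119.50 mm²) is removed, clipping the outline; the 23.5×21 cube at (11.5, -1.5) partially overlaps it — only the 273.00 mm² overlap (of its 493.50 mm²) is removed, clipping the outline — area = 352.43 mm². At z = 2.8: the 25.5×29 cube contributes its full rectangle (area 739.50 mm²); the r=6.5 cylinder at (5, 10) gives a regular 8-gon of circumradius 6.5 (constant along its height) (area = (8/2)·6.500²·sin(360°/8) = 119.50 mm²); the cube at (16, 6) is absent (z outside [3.5, 23]); the 23.5×21 cube at (11.5, -1.5) contributes its full rectangle (area 493.50 mm²); Subtracting the remaining from the first: starting from the 25.5×29 cube (739.50 mm²), the r=6.5 cylinder at (5, 10) partially overlaps it — only the 114.07 mm² overlap (of its 119.50 mm²) is removed, clipping the outline; the 23.5×21 cube at (11.5, -1.5) partially overlaps it — only the 273.00 mm² overlap (of its 493.50 mm²) is removed, clipping the outline — area = 352.43 mm². Checking containment: the cross-section at z = 2.8 is a subset of the cross-section at z = 2.52.

entirely on top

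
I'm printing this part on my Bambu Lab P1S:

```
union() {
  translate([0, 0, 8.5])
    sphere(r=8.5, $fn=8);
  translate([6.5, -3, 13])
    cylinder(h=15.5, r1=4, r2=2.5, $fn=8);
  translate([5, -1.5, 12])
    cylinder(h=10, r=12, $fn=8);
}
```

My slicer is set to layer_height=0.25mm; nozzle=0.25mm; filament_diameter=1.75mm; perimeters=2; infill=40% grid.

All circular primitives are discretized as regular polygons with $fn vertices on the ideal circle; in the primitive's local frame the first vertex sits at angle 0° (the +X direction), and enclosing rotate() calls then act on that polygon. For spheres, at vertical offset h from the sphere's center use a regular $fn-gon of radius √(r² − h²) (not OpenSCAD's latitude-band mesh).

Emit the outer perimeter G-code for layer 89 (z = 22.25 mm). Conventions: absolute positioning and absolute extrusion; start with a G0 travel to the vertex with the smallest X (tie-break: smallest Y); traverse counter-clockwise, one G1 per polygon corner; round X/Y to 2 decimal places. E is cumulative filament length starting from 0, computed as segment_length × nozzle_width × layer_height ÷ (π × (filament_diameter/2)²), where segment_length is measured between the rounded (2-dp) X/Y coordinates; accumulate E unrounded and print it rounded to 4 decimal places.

G0 X3.40 Y-3.00 Z22.25
G1 X4.30 Y-5.20 E0.0618
G1 X6.50 Y-6.10 E0.1235
G1 X8.70 Y-5.20 E0.1853
G1 X9.60 Y-3.00 E0.2471
G1 X8.70 Y-0.80 E0.3088
G1 X6.50 Y0.10 E0.3706
G1 X4.30 Y-0.80 E0.4324
G1 X3.40 Y-3.00 E0.4941

At z = 22.25 mm: the sphere does not reach this height (|z−center|=13.750 > r=8.5); the cone at (6.5, -3): at t=0.597 of its height the radius interpolates to r₁+(r₂−r₁)t = 3.105, giving a regular 8-gon of that circumradius; the cylinder at (5, -1.5) is not intersected at this z (z outside [12, 22]); Taking the union: only the cone at (6.5, -3) is present, so the union is just that shape — 1 connected region. The outline is a single polygon with 8 vertices. Extrusion per mm of travel: 0.25 × 0.25 / (π × 0.875²) = 0.025984. Accumulating E over each segment gives final E = 0.4941.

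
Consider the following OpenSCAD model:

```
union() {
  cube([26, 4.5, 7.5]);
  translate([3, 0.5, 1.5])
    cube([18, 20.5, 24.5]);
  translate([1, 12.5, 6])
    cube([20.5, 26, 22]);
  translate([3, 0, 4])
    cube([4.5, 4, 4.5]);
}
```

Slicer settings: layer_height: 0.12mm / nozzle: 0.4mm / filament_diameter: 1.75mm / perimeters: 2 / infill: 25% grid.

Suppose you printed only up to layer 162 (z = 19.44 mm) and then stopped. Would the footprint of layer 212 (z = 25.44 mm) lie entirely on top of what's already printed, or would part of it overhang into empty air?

entirely on top

Compare the two slices. At z = 19.44: the cube is absent (z outside [0, 7.5]); the 18×20.5 cube at (3, 0.5) contributes its full rectangle (area 369.00 mm²); the 20.5×26 cube at (1, 12.5) contributes its full rectangle (area 533.00 mm²); the cube at (3, 0) does not reach this height (z outside [4, 8.5]); Taking the union: the regions partially overlap — summed areas 902.00 mm² minus the doubly-counted overlap 153.00 mm² gives 749.00 mm² — area = 749.00 mm². At z = 25.44: the cube does not reach this height (z outside [0, 7.5]); the cube at (3, 0.5) (footprint 18×20.5) is included at this height (area 369.00 mm²); the 20.5×26 cube at (1, 12.5) contributes its full rectangle (area 533.00 mm²); the cube at (3, 0) is not intersected at this z (z outside [4, 8.5]); Taking the union: the regions partially overlap — summed areas 902.00 mm² minus the doubly-counted overlap 153.00 mm² gives 749.00 mm² — area = 749.00 mm². Checking containment: the cross-section at z = 25.44 is a subset of the cross-section at z = 19.44.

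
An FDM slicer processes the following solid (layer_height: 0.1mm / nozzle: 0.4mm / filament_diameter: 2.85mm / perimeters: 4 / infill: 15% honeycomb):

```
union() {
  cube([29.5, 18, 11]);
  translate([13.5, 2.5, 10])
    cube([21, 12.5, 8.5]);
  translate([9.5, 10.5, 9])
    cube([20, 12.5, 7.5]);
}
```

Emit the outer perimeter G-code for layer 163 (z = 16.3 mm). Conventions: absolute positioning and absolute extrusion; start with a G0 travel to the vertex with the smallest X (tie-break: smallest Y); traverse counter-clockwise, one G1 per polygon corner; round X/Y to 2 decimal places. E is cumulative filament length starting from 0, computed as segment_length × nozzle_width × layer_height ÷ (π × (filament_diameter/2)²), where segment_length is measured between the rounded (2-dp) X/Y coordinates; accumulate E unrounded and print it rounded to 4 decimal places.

At z = 16.3 mm: the cube is absent (z outside [0, 11]); the cube at (13.5, 2.5) (footprint 21×12.5) is included at this height; the cube at (9.5, 10.5) (footprint 20×12.5) is included at this height; Taking the union: the regions partially overlap (shared area 72.00 mm²), so overlapping operands fuse into one piece — 1 connected region. The outline is a single polygon with 8 vertices. Extrusion per mm of travel: 0.4 × 0.1 / (π × 1.425²) = 0.006270. Accumulating E over each segment gives final E = 0.5706.

G0 X9.50 Y10.50 Z16.30
G1 X13.50 Y10.50 E0.0251
G1 X13.50 Y2.50 E0.0752
G1 X34.50 Y2.50 E0.2069
G1 X34.50 Y15.00 E0.2853
G1 X29.50 Y15.00 E0.3166
G1 X29.50 Y23.00 E0.3668
G1 X9.50 Y23.00 E0.4922
G1 X9.50 Y10.50 E0.5706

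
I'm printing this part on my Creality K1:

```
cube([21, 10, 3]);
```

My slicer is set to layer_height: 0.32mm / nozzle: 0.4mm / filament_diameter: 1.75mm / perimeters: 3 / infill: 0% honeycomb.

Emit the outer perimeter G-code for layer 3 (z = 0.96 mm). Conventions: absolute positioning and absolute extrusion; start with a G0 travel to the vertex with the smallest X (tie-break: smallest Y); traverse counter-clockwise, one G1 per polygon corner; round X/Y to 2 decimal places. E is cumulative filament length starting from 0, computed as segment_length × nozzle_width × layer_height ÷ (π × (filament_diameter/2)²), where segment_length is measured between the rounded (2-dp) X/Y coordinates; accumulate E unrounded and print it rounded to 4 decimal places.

G0 X0.00 Y0.00 Z0.96
G1 X21.00 Y0.00 E1.1175
G1 X21.00 Y10.00 E1.6497
G1 X0.00 Y10.00 E2.7672
G1 X0.00 Y0.00 E3.2994

At z = 0.96 mm: the cube is present — its section is the full 21×10 rectangle. The outline is a single polygon with 4 vertices. Extrusion per mm of travel: 0.4 × 0.32 / (π × 0.875²) = 0.053216. Accumulating E over each segment gives final E = 3.2994.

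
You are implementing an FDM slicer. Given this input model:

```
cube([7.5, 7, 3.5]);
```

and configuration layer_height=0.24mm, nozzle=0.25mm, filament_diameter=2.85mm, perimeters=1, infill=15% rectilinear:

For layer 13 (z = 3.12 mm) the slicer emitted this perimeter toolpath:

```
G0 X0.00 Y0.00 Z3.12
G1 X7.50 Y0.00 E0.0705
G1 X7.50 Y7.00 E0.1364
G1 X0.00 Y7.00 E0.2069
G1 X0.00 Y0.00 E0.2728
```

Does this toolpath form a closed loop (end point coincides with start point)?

Start point (G0): (0.00, 0.00). End point (last G1): the path returns to the start — closed.

yes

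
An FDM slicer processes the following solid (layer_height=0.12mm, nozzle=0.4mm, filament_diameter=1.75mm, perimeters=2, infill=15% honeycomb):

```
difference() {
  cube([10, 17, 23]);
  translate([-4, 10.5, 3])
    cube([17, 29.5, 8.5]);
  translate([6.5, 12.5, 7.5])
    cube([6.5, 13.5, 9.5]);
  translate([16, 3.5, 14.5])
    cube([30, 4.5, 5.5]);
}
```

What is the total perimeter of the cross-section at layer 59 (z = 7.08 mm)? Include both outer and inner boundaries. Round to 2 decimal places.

At z = 7.08 mm: the 10×17 cube contributes its full rectangle (perimeter 54.00 mm); the cube at (-4, 10.5) is present — its section is the full 17×29.5 rectangle (perimeter 93.00 mm); the cube at (6.5, 12.5) is absent (z outside [7.5, 17]); the cube at (16, 3.5) does not reach this height (z outside [14.5, 20]); Subtracting the remaining from the first: starting from the 10×17 cube, the 17×29.5 cube at (-4, 10.5) partially overlaps it — only the 65.00 mm² overlap (of its 501.50 mm²) is removed, clipping the outline — boundary = 41.00 mm. Overall, the cross-section is a single solid region. Total boundary length (outer) = 41.00 mm.

41.00 mm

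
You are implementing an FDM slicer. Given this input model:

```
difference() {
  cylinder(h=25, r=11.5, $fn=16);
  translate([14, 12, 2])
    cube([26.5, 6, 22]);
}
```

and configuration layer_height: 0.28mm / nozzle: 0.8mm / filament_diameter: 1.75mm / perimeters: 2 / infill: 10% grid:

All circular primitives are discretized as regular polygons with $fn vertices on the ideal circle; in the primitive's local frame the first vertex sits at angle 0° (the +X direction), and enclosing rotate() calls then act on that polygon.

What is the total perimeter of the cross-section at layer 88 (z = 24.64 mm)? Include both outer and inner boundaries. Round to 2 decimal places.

71.79 mm

At z = 24.64 mm: the r=11.5 cylinder gives a regular 16-gon of circumradius 11.5 (constant along its height) (perimeter = 2·16·11.500·sin(180°/16) = 71.79 mm); the cube at (14, 12) is absent (z outside [2, 24]); Subtracting the remaining from the first: none of the subtracted shapes is present at this height, so the r=11.5 cylinder is unchanged — boundary = 71.79 mm. Overall, the cross-section is a single solid region. Total boundary length (outer) = 71.79 mm.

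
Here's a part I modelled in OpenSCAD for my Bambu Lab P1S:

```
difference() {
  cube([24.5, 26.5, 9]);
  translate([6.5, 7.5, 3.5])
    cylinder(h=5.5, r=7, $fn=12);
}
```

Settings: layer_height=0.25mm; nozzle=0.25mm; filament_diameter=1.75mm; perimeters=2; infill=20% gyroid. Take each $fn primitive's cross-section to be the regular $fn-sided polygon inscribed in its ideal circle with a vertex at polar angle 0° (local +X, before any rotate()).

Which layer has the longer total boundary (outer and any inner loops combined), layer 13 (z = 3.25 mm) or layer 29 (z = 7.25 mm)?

Layer 13 (z = 3.25): the cube (footprint 24.5×26.5) is included at this height (perimeter 102.00 mm); the cylinder at (6.5, 7.5) does not reach this height (z outside [3.5, 9]); Subtracting the remaining from the first: none of the subtracted shapes is present at this height, so the 24.5×26.5 cube is unchanged — boundary = 102.00 mm. So its perimeter = 102.00 mm. Layer 29 (z = 7.25): the cube is present — its section is the full 24.5×26.5 rectangle (perimeter 102.00 mm); the r=7 cylinder at (6.5, 7.5) gives a regular 12-gon of circumradius 7 (constant along its height) (perimeter = 2·12·7.000·sin(180°/12) = 43.48 mm); After the difference (first − rest): starting from the 24.5×26.5 cube, the r=7 cylinder at (6.5, 7.5) partially overlaps it — only the 146.07 mm² overlap (of its 147.00 mm²) is removed, clipping the outline — boundary = 137.89 mm. So its perimeter = 137.89 mm. Layer 29 is larger (137.89 vs 102.00 mm).

layer 29 (z = 7.25 mm)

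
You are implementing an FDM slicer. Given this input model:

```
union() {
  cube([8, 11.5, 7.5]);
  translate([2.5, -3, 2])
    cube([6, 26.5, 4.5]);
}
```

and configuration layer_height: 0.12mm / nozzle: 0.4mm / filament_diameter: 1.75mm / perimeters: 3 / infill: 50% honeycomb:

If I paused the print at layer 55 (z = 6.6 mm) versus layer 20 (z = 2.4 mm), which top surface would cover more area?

Layer 55 (z = 6.6): the cube (footprint 8×11.5) is included at this height (area 92.00 mm²); the cube at (2.5, -3) is not intersected at this z (z outside [2, 6.5]); Taking the union: only the 8×11.5 cube is present, so the union is just that shape — area = 92.00 mm². So its area = 92.00 mm². Layer 20 (z = 2.4): the cube is present — its section is the full 8×11.5 rectangle (area 92.00 mm²); the cube at (2.5, -3) is present — its section is the full 6×26.5 rectangle (area 159.00 mm²); Taking the union: the regions partially overlap — summed areas 251.00 mm² minus the doubly-counted overlap 63.25 mm² gives 187.75 mm² — area = 187.75 mm². So its area = 187.75 mm². Layer 20 is larger (187.75 vs 92.00 mm²).

layer 20 (z = 2.4 mm)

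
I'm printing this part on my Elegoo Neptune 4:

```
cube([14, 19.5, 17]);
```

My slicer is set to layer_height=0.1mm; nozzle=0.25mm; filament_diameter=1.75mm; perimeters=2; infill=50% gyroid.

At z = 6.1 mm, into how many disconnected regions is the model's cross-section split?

1

At z = 6.1 mm: the 14×19.5 cube contributes its full rectangle. The result has 1 disconnected region.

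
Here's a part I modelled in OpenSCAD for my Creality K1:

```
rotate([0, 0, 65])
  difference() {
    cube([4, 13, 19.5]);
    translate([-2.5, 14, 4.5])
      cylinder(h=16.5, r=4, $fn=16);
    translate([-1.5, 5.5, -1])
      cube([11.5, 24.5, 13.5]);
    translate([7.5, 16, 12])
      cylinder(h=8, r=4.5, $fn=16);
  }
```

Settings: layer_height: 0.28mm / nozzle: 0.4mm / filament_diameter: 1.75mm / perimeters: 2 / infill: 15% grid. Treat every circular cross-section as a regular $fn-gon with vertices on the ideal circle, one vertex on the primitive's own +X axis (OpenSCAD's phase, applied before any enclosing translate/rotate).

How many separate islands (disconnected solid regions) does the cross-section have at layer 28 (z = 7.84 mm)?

At z = 7.84 mm: the 4×13 cube contributes its full rectangle; the r=4 cylinder at (-2.5, 14) contributes a regular 16-gon of circumradius 4; the 11.5×24.5 cube at (-1.5, 5.5) contributes its full rectangle; the cylinder at (7.5, 16) is not intersected at this z (z outside [12, 20]); Taking the first minus the rest: starting from the 4×13 cube, the r=4 cylinder at (-2.5, 14) partially overlaps it — only the 1.69 mm² overlap (of its 48.98 mm²) is removed, clipping the outline; the 11.5×24.5 cube at (-1.5, 5.5) partially overlaps it — only the 28.31 mm² overlap (of its 281.75 mm²) is removed, clipping the outline — 1 connected region; (whole slice rotated 65° about Z — lengths, areas and connectivity unchanged). Overall, the cross-section is a single solid region. Island count = 1.

1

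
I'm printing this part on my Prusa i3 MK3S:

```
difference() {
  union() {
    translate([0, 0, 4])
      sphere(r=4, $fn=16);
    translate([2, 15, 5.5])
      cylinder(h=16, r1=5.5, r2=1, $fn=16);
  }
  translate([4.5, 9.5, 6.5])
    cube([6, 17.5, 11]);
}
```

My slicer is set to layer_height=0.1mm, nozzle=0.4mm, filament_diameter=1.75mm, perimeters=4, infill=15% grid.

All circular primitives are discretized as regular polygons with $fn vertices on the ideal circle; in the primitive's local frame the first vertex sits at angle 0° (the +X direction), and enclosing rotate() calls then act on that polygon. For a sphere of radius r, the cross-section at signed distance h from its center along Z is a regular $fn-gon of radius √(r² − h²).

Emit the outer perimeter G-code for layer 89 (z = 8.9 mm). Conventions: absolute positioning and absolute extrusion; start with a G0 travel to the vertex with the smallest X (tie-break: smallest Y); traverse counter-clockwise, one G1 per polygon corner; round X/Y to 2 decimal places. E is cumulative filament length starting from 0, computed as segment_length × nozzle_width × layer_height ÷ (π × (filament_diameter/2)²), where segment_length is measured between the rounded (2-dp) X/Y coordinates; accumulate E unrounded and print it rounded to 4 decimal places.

At z = 8.9 mm: the sphere is absent (|z−center|=4.900 > r=4); the cone at (2, 15): at t=0.213 of its height the radius interpolates to r₁+(r₂−r₁)t = 4.544, giving a regular 16-gon of that circumradius; Merging all regions: only the cone at (2, 15) is present, so the union is just that shape — 1 connected region; the cube at (4.5, 9.5) is present — its section is the full 6×17.5 rectangle; Subtracting the remaining from the first: starting from the result so far, the 6×17.5 cube at (4.5, 9.5) partially overlaps it — only the 10.40 mm² overlap (of its 105.00 mm²) is removed, clipping the outline — 1 connected region. The outline is a single polygon with 13 vertices. Extrusion per mm of travel: 0.4 × 0.1 / (π × 0.875²) = 0.016630. Accumulating E over each segment gives final E = 0.4480.

G0 X-2.54 Y15.00 Z8.90
G1 X-2.20 Y13.26 E0.0295
G1 X-1.21 Y11.79 E0.0590
G1 X0.26 Y10.80 E0.0884
G1 X2.00 Y10.46 E0.1179
G1 X3.74 Y10.80 E0.1474
G1 X4.50 Y11.31 E0.1626
G1 X4.50 Y18.69 E0.2853
G1 X3.74 Y19.20 E0.3006
G1 X2.00 Y19.54 E0.3301
G1 X0.26 Y19.20 E0.3595
G1 X-1.21 Y18.21 E0.3890
G1 X-2.20 Y16.74 E0.4185
G1 X-2.54 Y15.00 E0.4480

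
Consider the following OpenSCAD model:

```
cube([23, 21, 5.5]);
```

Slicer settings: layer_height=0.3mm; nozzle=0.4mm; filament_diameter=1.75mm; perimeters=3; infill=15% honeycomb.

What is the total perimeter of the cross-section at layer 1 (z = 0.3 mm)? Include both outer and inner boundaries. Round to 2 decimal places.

88.00 mm

At z = 0.3 mm: the 23×21 cube contributes its full rectangle (perimeter 88.00 mm). Overall, the cross-section is a single solid region. Total boundary length (outer) = 88.00 mm.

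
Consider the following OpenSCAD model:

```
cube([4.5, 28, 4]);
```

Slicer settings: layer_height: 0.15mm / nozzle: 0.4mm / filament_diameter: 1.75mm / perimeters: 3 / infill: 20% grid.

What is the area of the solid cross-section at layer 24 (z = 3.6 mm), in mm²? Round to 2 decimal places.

126.00 mm²

At z = 3.6 mm: the 4.5×28 cube contributes its full rectangle (area 126.00 mm²). Overall, the cross-section is a single solid region. Net area = 126.00 mm².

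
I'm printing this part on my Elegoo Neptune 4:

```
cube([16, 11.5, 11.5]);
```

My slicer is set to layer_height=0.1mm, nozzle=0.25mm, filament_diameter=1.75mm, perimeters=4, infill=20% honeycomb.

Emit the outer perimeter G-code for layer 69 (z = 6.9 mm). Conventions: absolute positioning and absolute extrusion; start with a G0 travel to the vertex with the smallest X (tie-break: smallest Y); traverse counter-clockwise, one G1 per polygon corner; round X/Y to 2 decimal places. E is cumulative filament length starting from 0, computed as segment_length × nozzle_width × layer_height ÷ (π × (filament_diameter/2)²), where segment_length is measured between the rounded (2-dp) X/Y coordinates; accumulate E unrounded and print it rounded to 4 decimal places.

At z = 6.9 mm: the cube is present — its section is the full 16×11.5 rectangle. The outline is a single polygon with 4 vertices. Extrusion per mm of travel: 0.25 × 0.1 / (π × 0.875²) = 0.010394. Accumulating E over each segment gives final E = 0.5717.

G0 X0.00 Y0.00 Z6.90
G1 X16.00 Y0.00 E0.1663
G1 X16.00 Y11.50 E0.2858
G1 X0.00 Y11.50 E0.4521
G1 X0.00 Y0.00 E0.5717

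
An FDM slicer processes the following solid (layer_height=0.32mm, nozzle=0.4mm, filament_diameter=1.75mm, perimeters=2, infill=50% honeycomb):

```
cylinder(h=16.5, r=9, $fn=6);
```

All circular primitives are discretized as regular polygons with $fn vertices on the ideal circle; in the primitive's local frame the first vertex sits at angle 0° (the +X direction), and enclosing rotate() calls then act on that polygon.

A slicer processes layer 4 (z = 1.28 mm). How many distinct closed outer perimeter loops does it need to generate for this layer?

At z = 1.28 mm: the r=9 cylinder contributes a regular 6-gon of circumradius 9. The result has 1 disconnected region.

1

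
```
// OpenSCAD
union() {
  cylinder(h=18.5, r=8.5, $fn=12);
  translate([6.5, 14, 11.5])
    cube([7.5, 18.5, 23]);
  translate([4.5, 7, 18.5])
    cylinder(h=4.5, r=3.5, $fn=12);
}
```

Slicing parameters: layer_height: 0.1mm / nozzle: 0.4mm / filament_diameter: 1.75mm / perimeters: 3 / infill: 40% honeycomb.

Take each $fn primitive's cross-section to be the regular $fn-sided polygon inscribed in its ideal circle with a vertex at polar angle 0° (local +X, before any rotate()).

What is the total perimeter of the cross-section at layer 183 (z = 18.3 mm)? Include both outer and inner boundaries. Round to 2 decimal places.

At z = 18.3 mm: the r=8.5 cylinder gives a regular 12-gon of circumradius 8.5 (constant along its height) (perimeter = 2·12·8.500·sin(180°/12) = 52.80 mm); the 7.5×18.5 cube at (6.5, 14) contributes its full rectangle (perimeter 52.00 mm); the cylinder at (4.5, 7) is not intersected at this z (z outside [18.5, 23]); Taking the union: the 2 present regions are separate (no shared area or edge), so areas and boundary lengths simply add and each stays a separate island — boundary = 104.80 mm. Overall, the cross-section has 2 separate islands. Total boundary length (outer) = 104.80 mm.

104.80 mm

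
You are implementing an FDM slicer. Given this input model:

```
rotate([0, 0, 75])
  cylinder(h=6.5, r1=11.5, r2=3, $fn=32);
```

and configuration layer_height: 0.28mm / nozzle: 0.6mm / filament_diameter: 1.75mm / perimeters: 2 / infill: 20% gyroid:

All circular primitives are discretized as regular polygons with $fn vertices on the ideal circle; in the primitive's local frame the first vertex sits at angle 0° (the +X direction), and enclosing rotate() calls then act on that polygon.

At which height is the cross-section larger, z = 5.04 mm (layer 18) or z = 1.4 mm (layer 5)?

Layer 18 (z = 5.04): the cone: at t=0.775 of its height the radius interpolates to r₁+(r₂−r₁)t = 4.909, giving a regular 32-gon of that circumradius (area = (32/2)·4.909²·sin(360°/32) = 75.23 mm²); (rotated 75° about Z; rotation is an isometry so areas/perimeters/island counts are preserved). So its area = 75.23 mm². Layer 5 (z = 1.4): the cone: at t=0.215 of its height the radius interpolates to r₁+(r₂−r₁)t = 9.669, giving a regular 32-gon of that circumradius (area = (32/2)·9.669²·sin(360°/32) = 291.84 mm²); (whole slice rotated 75° about Z — lengths, areas and connectivity unchanged). So its area = 291.84 mm². Layer 5 is larger (291.84 vs 75.23 mm²).

layer 5 (z = 1.4 mm)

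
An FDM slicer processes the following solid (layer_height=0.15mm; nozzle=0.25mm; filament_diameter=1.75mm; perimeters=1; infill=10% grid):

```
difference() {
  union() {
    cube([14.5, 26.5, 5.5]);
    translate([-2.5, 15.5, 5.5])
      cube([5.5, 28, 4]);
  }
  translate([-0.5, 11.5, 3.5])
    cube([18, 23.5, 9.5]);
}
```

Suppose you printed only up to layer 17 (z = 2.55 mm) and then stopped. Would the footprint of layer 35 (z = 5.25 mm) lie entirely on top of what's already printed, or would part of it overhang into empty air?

Compare the two slices. At z = 2.55: the 14.5×26.5 cube contributes its full rectangle (area 384.25 mm²); the cube at (-2.5, 15.5) is not intersected at this z (z outside [5.5, 9.5]); Taking the union: only the 14.5×26.5 cube is present, so the union is just that shape — area = 384.25 mm²; the cube at (-0.5, 11.5) does not reach this height (z outside [3.5, 13]); After the difference (first − rest): none of the subtracted shapes is present at this height, so that combined region is unchanged — area = 384.25 mm². At z = 5.25: the 14.5×26.5 cube contributes its full rectangle (area 384.25 mm²); the cube at (-2.5, 15.5) does not reach this height (z outside [5.5, 9.5]); Taking the union: only the 14.5×26.5 cube is present, so the union is just that shape — area = 384.25 mm²; the cube at (-0.5, 11.5) is present — its section is the full 18×23.5 rectangle (area 423.00 mm²); Taking the first minus the rest: starting from that combined region (384.25 mm²), the 18×23.5 cube at (-0.5, 11.5) partially overlaps it — only the 217.50 mm² overlap (of its 423.00 mm²) is removed, clipping the outline — area = 166.75 mm². Checking containment: the cross-section at z = 5.25 is a subset of the cross-section at z = 2.55.

entirely on top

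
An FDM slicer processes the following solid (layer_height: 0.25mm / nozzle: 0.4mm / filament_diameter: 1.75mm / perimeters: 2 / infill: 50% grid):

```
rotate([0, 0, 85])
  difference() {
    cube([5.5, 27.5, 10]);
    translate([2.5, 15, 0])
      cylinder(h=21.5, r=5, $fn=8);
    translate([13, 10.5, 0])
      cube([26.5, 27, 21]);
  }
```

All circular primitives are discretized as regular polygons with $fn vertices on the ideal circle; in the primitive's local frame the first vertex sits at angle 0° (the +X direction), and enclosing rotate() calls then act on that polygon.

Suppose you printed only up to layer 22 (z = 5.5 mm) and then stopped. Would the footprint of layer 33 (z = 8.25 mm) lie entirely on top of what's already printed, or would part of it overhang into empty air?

entirely on top

Compare the two slices. At z = 5.5: the cube (footprint 5.5×27.5) is included at this height (area 151.25 mm²); the r=5 cylinder at (2.5, 15) gives a regular 8-gon of circumradius 5 (constant along its height) (area = (8/2)·5.000²·sin(360°/8) = 70.71 mm²); the cube at (13, 10.5) is present — its section is the full 26.5×27 rectangle (area 715.50 mm²); After the difference (first − rest): starting from the 5.5×27.5 cube (151.25 mm²), the r=5 cylinder at (2.5, 15) partially overlaps it — only the 48.68 mm² overlap (of its 70.71 mm²) is removed, clipping the outline; the 26.5×27 cube at (13, 10.5) misses the remaining region (no effect) — area = 102.57 mm²; (whole slice rotated 85° about Z — lengths, areas and connectivity unchanged). At z = 8.25: the 5.5×27.5 cube contributes its full rectangle (area 151.25 mm²); the cylinder at (2.5, 15): section is a regular 8-gon, circumradius r=5 (area = (8/2)·5.000²·sin(360°/8) = 70.71 mm²); the cube at (13, 10.5) (footprint 26.5×27) is included at this height (area 715.50 mm²); Subtracting the remaining from the first: starting from the 5.5×27.5 cube (151.25 mm²), the r=5 cylinder at (2.5, 15) partially overlaps it — only the 48.68 mm² overlap (of its 70.71 mm²) is removed, clipping the outline; the 26.5×27 cube at (13, 10.5) misses the remaining region (no effect) — area = 102.57 mm²; (rotated 85° about Z; rotation is an isometry so areas/perimeters/island counts are preserved). Checking containment: the cross-section at z = 8.25 is a subset of the cross-section at z = 5.5.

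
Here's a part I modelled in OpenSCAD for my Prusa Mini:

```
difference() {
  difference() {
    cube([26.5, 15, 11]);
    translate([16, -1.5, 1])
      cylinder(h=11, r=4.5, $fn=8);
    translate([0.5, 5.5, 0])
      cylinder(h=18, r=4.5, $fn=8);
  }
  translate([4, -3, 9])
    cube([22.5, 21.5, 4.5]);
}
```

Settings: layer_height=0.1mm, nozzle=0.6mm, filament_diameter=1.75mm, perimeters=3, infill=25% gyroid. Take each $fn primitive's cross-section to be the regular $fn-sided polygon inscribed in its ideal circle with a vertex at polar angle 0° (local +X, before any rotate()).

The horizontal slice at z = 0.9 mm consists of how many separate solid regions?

1

At z = 0.9 mm: the cube (footprint 26.5×15) is included at this height; the cylinder at (16, -1.5) does not reach this height (z outside [1, 12]); the cylinder at (0.5, 5.5): section is a regular 8-gon, circumradius r=4.5; Subtracting the remaining from the first: starting from the 26.5×15 cube, the r=4.5 cylinder at (0.5, 5.5) partially overlaps it — only the 33.03 mm² overlap (of its 57.28 mm²) is removed, clipping the outline — 1 connected region; the cube at (4, -3) does not reach this height (z outside [9, 13.5]); After the difference (first − rest): none of the subtracted shapes is present at this height, so that combined region is unchanged — 1 connected region. The result has 1 disconnected region.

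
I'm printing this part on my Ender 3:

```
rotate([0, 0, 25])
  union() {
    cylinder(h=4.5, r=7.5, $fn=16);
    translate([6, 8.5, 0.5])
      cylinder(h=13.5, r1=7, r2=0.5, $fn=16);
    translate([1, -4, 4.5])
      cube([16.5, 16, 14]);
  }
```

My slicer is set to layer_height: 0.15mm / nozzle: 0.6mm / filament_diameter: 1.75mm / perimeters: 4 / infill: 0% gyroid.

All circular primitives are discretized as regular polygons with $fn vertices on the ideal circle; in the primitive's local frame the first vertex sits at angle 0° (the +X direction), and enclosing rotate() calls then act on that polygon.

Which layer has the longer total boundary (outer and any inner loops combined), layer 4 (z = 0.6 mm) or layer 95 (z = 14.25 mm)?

layer 4 (z = 0.6 mm)

Layer 4 (z = 0.6): the r=7.5 cylinder contributes a regular 16-gon of circumradius 7.5 (perimeter = 2·16·7.500·sin(180°/16) = 46.82 mm); the cone at (6, 8.5): at t=0.007 of its height the radius interpolates to r₁+(r₂−r₁)t = 6.952, giving a regular 16-gon of that circumradius (perimeter = 2·16·6.952·sin(180°/16) = 43.40 mm); the cube at (1, -4) is not intersected at this z (z outside [4.5, 18.5]); Merging all regions: the regions partially overlap (shared area 25.91 mm²), so the edge portions inside another operand are dropped and the merged outline is re-measured after clipping — boundary = 68.74 mm; (whole slice rotated 25° about Z — lengths, areas and connectivity unchanged). So its perimeter = 68.74 mm. Layer 95 (z = 14.25): the cylinder is absent (z outside [0, 4.5]); the cone at (6, 8.5) does not reach this height (z outside [0.5, 14]); the cube at (1, -4) (footprint 16.5×16) is included at this height (perimeter 65.00 mm); Taking the union: only the 16.5×16 cube at (1, -4) is present, so the union is just that shape — boundary = 65.00 mm; (rotated 25° about Z; rotation is an isometry so areas/perimeters/island counts are preserved). So its perimeter = 65.00 mm. Layer 4 is larger (68.74 vs 65.00 mm).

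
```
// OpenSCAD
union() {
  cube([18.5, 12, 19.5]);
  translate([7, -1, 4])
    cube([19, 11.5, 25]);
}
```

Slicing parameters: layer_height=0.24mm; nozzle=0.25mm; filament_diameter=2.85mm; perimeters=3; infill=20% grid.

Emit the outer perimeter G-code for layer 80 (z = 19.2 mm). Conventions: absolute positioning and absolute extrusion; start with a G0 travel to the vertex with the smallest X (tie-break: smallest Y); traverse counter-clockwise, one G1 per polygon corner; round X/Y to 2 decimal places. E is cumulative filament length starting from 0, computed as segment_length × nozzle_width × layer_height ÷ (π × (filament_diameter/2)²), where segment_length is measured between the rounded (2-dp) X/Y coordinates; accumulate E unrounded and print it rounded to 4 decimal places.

G0 X0.00 Y0.00 Z19.20
G1 X7.00 Y0.00 E0.0658
G1 X7.00 Y-1.00 E0.0752
G1 X26.00 Y-1.00 E0.2539
G1 X26.00 Y10.50 E0.3621
G1 X18.50 Y10.50 E0.4326
G1 X18.50 Y12.00 E0.4468
G1 X0.00 Y12.00 E0.6207
G1 X0.00 Y0.00 E0.7336

At z = 19.2 mm: the cube is present — its section is the full 18.5×12 rectangle; the cube at (7, -1) is present — its section is the full 19×11.5 rectangle; Taking the union: the regions partially overlap (shared area 120.75 mm²), so overlapping operands fuse into one piece — 1 connected region. The outline is a single polygon with 8 vertices. Extrusion per mm of travel: 0.25 × 0.24 / (π × 1.425²) = 0.009405. Accumulating E over each segment gives final E = 0.7336.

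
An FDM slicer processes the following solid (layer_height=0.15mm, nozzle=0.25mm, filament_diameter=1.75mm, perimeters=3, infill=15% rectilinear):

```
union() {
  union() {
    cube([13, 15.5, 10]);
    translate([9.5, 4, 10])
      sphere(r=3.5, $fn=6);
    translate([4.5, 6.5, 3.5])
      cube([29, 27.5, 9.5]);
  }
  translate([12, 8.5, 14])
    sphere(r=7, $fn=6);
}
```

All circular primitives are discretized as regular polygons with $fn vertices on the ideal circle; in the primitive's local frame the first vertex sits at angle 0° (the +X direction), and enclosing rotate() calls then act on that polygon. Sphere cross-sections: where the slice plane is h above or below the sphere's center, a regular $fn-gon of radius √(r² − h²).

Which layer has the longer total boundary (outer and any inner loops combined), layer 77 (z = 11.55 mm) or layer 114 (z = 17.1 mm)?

Layer 77 (z = 11.55): the cube is absent (z outside [0, 10]); the sphere at (9.5, 4): section is a regular 6-gon, circumradius = √(r²−h²) = √(3.5²−1.55²) = 3.138 (perimeter = 2·6·3.138·sin(180°/6) = 18.83 mm); the cube at (4.5, 6.5) (footprint 29×27.5) is included at this height (perimeter 113.00 mm); Merging all regions: the regions partially overlap (shared area 0.71 mm²), so the edge portions inside another operand are dropped and the merged outline is re-measured after clipping — boundary = 124.80 mm; the sphere at (12, 8.5): section is a regular 6-gon, circumradius = √(r²−h²) = √(7²−2.45²) = 6.557 (perimeter = 2·6·6.557·sin(180°/6) = 39.34 mm); Merging all regions: the regions partially overlap (shared area 95.25 mm²), so the edge portions inside another operand are dropped and the merged outline is re-measured after clipping — boundary = 120.70 mm. So its perimeter = 120.70 mm. Layer 114 (z = 17.1): the cube is absent (z outside [0, 10]); the sphere at (9.5, 4) does not reach this height (|z−center|=7.100 > r=3.5); the cube at (4.5, 6.5) does not reach this height (z outside [3.5, 13]); Taking the union: nothing is present at this height; the r=7 sphere at (12, 8.5) slices to a regular 6-gon of circumradius 6.276 (√(r²−h²) with h=3.1 from center) (perimeter = 2·6·6.276·sin(180°/6) = 37.66 mm); Combining (union): only the r=7 sphere at (12, 8.5) is present, so the union is just that shape — boundary = 37.66 mm. So its perimeter = 37.66 mm. Layer 77 is larger (120.70 vs 37.66 mm).

layer 77 (z = 11.55 mm)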